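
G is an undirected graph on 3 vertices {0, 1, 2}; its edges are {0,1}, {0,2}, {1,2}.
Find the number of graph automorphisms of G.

All 3 vertices are pairwise adjacent: G = K_3. Any permutation of the 3 vertices preserves K_3, so Aut(K_3) = S_3 of order 3! = 6.

6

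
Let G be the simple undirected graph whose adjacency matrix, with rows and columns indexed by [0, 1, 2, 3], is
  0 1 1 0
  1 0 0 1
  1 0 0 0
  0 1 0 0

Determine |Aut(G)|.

The degree sequence is [2, 2, 1, 1]; the two degree-1 vertices 2 and 3 are the ends of a path, so G = P_4. A path has exactly one nontrivial symmetry — reversal — giving Aut(G) of order 2.

2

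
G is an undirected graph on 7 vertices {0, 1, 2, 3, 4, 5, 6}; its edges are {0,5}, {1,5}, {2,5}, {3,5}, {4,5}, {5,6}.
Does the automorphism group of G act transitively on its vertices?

Vertex 5 is the only vertex of degree 6, so every automorphism fixes it; G is not vertex-transitive.

No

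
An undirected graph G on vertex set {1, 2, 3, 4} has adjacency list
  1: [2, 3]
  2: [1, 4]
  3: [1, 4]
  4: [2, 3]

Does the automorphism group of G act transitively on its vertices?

Every vertex has degree 2 and the graph is connected, so G is the 4-cycle C_4. The automorphisms of the 4-cycle are exactly the symmetries of a regular 4-gon: the dihedral group D_4, |D_4| = 8. Under this action every vertex can be carried to every other, so G is vertex-transitive.

Yes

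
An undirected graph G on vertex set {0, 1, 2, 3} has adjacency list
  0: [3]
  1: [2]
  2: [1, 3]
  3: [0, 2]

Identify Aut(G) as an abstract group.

the cyclic group of order 2

The degree sequence is [1, 1, 2, 2]; the two degree-1 vertices 0 and 1 are the ends of a path, so G = P_4. A path has exactly one nontrivial symmetry — reversal — giving Aut(G) of order 2.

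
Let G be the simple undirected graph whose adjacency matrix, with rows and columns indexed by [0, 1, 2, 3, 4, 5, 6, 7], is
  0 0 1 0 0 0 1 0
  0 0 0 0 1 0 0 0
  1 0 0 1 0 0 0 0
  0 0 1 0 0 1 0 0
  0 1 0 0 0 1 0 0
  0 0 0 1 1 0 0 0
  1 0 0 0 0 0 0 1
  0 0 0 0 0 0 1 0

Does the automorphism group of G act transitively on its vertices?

Automorphisms preserve degree, but G has vertices of degree 1 and vertices of degree 2; no automorphism maps one to the other, so G is not vertex-transitive.

No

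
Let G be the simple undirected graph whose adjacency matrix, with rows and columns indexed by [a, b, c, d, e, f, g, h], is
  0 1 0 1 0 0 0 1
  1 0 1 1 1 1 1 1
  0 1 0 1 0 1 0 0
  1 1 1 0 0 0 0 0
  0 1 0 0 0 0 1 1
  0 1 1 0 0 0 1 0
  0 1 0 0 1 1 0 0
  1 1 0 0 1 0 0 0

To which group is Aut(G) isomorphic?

D_7

Vertex b is the unique vertex of degree 7; the remaining 7 vertices each have degree 3 and induce a cycle, so G is the wheel on 8 vertices with hub b. Every automorphism fixes the hub and acts on the rim 7-cycle, so Aut(G) ≅ Aut(C_7) = D_7 of order 14.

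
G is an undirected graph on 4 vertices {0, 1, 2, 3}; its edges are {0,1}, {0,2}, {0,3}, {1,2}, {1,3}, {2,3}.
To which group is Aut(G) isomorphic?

S_4

All 4 vertices are pairwise adjacent: G = K_4. Any permutation of the 4 vertices preserves K_4, so Aut(K_4) = S_4 of order 4! = 24.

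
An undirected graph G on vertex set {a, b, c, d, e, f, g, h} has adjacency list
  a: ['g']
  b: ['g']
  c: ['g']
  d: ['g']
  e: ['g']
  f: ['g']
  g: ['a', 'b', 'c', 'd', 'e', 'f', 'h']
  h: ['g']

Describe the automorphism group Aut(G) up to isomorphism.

Vertex g has degree 7 and every other vertex has degree 1, so G is the star K_{1,7} with centre g. Any automorphism fixes the centre and permutes the 7 leaves freely, so Aut(G) ≅ S_7 of order 7! = 5040.

S_7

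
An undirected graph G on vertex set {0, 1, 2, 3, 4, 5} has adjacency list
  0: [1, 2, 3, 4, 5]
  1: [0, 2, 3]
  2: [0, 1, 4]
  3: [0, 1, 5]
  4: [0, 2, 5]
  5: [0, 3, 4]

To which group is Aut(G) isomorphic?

the dihedral group of order 10

Vertex 0 is the unique vertex of degree 5; the remaining 5 vertices each have degree 3 and induce a cycle, so G is the wheel on 6 vertices with hub 0. Every automorphism fixes the hub and acts on the rim 5-cycle, so Aut(G) ≅ Aut(C_5) = D_5 of order 10.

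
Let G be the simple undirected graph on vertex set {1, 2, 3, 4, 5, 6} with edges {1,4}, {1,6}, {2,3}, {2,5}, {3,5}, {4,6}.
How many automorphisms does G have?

G has two connected components, {2, 3, 5} and {1, 4, 6}; each is 2-regular, so G = C_3 ⊔ C_3. Aut of a disjoint union of two copies of C_3 is the wreath product D_3 ≀ Z_2, of order 2·6² = 72.

72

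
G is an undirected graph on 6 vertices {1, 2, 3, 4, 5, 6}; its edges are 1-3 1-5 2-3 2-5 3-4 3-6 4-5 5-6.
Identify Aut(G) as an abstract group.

The vertices split by degree into {3, 5} (degree 4) and {1, 2, 4, 6} (degree 2); every edge runs between the two parts, so G is the complete bipartite graph K_{2,4}. The parts have unequal sizes, so no automorphism swaps them; each part is permuted independently, giving S_4 × S_2 of order 4!·2! = 48.

S_4 × S_2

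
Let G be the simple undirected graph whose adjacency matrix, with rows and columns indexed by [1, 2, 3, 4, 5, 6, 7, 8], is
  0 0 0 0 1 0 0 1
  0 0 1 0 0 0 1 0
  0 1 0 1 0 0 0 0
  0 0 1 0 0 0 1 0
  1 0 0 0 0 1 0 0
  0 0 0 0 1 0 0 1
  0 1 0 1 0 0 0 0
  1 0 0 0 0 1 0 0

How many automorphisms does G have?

128

G has two connected components, {1, 5, 6, 8} and {2, 3, 4, 7}; each is 2-regular, so G = C_4 ⊔ C_4. Aut of a disjoint union of two copies of C_4 is the wreath product D_4 ≀ Z_2, of order 2·8² = 128.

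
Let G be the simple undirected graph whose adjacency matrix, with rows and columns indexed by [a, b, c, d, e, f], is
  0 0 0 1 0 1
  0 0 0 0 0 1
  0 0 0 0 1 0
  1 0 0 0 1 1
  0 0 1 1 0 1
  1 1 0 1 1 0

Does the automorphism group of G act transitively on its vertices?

No

Vertex a is the only vertex of degree 2, so every automorphism fixes it; G is not vertex-transitive.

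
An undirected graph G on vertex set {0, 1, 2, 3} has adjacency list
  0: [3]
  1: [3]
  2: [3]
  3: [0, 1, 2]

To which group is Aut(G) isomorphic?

Vertex 3 has degree 3 and every other vertex has degree 1, so G is the star K_{1,3} with centre 3. Any automorphism fixes the centre and permutes the 3 leaves freely, so Aut(G) ≅ S_3 of order 3! = 6.

the symmetric group on 3 letters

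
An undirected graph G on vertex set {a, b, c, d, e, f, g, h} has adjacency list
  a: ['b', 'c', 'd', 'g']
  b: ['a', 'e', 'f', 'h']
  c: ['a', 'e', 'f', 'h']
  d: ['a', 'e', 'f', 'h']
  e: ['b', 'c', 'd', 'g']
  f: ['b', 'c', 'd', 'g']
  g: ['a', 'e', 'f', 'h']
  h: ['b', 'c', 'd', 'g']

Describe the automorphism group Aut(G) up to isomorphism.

(S_4 × S_4) ⋊ Z_2

G is 4-regular and bipartite with parts {a, e, f, h} and {b, c, d, g} (each part is independent and every cross-pair is an edge), so G = K_{4,4}. Each part can be permuted independently (S_4 × S_4) and the two equal-size parts can also be swapped, giving (S_4 × S_4) ⋊ Z_2 of order 2·(4!)² = 1152.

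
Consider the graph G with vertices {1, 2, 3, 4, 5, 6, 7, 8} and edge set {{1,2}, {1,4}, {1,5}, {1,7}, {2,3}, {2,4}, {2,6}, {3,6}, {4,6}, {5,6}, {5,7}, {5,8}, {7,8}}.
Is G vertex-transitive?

Automorphisms preserve degree, but G has vertices of degree 2 and vertices of degree 4; no automorphism maps one to the other, so G is not vertex-transitive.

No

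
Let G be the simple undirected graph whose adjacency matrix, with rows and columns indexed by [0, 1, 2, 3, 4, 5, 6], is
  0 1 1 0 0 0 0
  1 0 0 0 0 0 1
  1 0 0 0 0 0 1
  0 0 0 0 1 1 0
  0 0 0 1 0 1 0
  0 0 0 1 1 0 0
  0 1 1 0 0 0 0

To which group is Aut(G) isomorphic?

G has two connected components, {0, 1, 2, 6} and {3, 4, 5}; each is 2-regular, so G = C_4 ⊔ C_3. No automorphism exchanges components of different sizes, hence Aut(G) is the direct product D_3 × D_4, order 48.

D_3 × D_4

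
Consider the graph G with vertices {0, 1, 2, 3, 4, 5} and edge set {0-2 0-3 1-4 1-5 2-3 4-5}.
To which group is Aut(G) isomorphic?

G has two connected components, {1, 4, 5} and {0, 2, 3}; each is 2-regular, so G = C_3 ⊔ C_3. With two isomorphic components, Aut(G) = Aut(C_3) ≀ S_2 = (D_3 × D_3) ⋊ Z_2: permute each cycle by D_3, then optionally swap the two cycles. Order 2·(2·3)² = 72.

(D_3 × D_3) ⋊ Z_2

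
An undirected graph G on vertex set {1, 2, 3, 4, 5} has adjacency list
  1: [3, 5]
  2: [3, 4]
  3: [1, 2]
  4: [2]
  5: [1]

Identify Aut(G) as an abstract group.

Z_2

The degree sequence is [2, 2, 2, 1, 1]; the two degree-1 vertices 4 and 5 are the ends of a path, so G = P_5. The only nontrivial automorphism of a path is the end-to-end reflection, so Aut(G) ≅ Z_2.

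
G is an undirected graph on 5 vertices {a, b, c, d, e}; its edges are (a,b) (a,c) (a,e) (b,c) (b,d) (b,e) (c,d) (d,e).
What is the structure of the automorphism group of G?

D_4

Vertex b is the unique vertex of degree 4; the remaining 4 vertices each have degree 3 and induce a cycle, so G is the wheel on 5 vertices with hub b. With the hub fixed, the remaining symmetry is that of the rim cycle C_4, giving the dihedral group D_4.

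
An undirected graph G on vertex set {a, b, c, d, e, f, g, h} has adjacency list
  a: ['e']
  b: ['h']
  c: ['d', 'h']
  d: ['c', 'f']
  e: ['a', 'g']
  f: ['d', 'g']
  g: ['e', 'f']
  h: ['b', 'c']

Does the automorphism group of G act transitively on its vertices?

No

Automorphisms preserve degree, but G has vertices of degree 1 and vertices of degree 2; no automorphism maps one to the other, so G is not vertex-transitive.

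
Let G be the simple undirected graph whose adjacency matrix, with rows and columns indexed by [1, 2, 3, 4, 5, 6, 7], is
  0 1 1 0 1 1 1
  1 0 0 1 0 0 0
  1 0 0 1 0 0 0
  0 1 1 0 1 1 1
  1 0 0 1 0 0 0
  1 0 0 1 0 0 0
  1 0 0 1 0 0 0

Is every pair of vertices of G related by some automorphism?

No

Automorphisms preserve degree, but G has vertices of degree 2 and vertices of degree 5; no automorphism maps one to the other, so G is not vertex-transitive.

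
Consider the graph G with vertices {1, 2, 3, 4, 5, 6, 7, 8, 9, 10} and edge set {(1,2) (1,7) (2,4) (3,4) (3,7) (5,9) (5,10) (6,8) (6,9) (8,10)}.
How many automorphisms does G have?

G has two connected components, {1, 2, 3, 4, 7} and {5, 6, 8, 9, 10}; each is 2-regular, so G = C_5 ⊔ C_5. With two isomorphic components, Aut(G) = Aut(C_5) ≀ S_2 = (D_5 × D_5) ⋊ Z_2: permute each cycle by D_5, then optionally swap the two cycles. Order 2·(2·5)² = 200.

200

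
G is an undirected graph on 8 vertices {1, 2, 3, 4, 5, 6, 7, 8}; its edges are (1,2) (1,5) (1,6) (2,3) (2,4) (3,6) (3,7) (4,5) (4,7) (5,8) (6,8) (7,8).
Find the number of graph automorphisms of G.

G is 3-regular and bipartite on 2^3 = 8 vertices with girth 4; it is the hypercube graph Q_3. Aut(Q_3) consists of the signed permutations of the 3 coordinate axes: 3! permutations times 2^3 sign flips, so |Aut| = 2^3·3! = 48.

48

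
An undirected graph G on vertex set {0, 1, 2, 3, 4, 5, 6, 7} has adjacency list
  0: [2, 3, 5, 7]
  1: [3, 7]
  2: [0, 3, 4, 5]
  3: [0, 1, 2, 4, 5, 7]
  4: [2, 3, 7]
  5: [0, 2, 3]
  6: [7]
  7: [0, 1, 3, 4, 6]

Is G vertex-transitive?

No

Vertex 1 is the only vertex of degree 2, so every automorphism fixes it; G is not vertex-transitive.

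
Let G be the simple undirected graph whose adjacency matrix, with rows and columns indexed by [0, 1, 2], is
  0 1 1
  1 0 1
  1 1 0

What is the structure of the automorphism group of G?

the symmetric group on 3 letters

Every vertex has degree 2, so G is the complete graph K_3. Every bijection on the vertex set is an automorphism of K_3; hence Aut(K_3) ≅ S_3, order 6.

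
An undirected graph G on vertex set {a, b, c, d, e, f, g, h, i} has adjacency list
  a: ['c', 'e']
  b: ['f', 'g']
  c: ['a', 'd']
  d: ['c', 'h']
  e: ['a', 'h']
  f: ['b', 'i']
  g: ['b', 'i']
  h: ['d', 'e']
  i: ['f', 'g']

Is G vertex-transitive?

No

G has two connected components, {a, c, d, e, h} and {b, f, g, i}; each is 2-regular, so G = C_5 ⊔ C_4. The orbit of a under Aut(G) is {a, c, d, e, h}, which does not contain b, so G is not vertex-transitive.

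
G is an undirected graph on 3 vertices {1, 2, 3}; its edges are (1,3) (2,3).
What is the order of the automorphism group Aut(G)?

The degree sequence is [1, 1, 2]; the two degree-1 vertices 1 and 2 are the ends of a path, so G = P_3. A path has exactly one nontrivial symmetry — reversal — giving Aut(G) of order 2.

2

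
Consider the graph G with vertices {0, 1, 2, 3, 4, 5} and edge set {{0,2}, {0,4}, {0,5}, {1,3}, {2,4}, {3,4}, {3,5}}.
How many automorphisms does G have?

The degree sequence is [3, 1, 2, 3, 3, 2]. Checking the degree-preserving permutations of the vertex set shows that none except the identity preserves every edge, so Aut(G) is trivial.

1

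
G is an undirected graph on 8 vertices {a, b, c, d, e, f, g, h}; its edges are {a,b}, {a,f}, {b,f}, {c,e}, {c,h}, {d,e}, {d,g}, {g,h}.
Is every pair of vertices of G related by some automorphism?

G has two connected components, {c, d, e, g, h} and {a, b, f}; each is 2-regular, so G = C_5 ⊔ C_3. The orbit of a under Aut(G) is {a, b, f}, which does not contain c, so G is not vertex-transitive.

No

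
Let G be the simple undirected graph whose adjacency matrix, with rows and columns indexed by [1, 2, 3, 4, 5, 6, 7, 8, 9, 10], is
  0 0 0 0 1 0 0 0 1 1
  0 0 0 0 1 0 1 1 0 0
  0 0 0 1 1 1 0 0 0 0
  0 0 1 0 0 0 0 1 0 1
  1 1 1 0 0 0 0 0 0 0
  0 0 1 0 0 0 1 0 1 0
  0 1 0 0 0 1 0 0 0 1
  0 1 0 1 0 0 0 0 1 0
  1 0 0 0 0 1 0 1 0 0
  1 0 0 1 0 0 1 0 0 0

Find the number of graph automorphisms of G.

120

G is 3-regular on 10 vertices with no triangles and no 4-cycles (girth 5): this is the Petersen graph. Viewing the Petersen graph as the Kneser graph K(5,2) — vertices are 2-subsets of {1,…,5}, edges join disjoint pairs — its automorphisms are exactly the permutations of the 5-element set, so Aut ≅ S_5 of order 120.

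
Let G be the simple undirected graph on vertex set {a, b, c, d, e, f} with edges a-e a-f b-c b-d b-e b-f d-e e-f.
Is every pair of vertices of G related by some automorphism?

Vertex c is the only vertex of degree 1, so every automorphism fixes it; G is not vertex-transitive.

No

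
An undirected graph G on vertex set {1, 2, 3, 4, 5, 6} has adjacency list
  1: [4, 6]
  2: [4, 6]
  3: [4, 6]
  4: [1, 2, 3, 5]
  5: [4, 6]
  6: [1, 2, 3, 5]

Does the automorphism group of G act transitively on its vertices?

Automorphisms preserve degree, but G has vertices of degree 2 and vertices of degree 4; no automorphism maps one to the other, so G is not vertex-transitive.

No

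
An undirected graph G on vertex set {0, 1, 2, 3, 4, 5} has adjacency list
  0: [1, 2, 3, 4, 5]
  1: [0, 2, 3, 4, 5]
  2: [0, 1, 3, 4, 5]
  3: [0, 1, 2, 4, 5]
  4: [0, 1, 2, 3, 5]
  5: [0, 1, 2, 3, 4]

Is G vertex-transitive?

Yes

Every vertex has degree 5, so G is the complete graph K_6. Every bijection on the vertex set is an automorphism of K_6; hence Aut(K_6) ≅ S_6, order 720. This group acts transitively on the 6 vertices.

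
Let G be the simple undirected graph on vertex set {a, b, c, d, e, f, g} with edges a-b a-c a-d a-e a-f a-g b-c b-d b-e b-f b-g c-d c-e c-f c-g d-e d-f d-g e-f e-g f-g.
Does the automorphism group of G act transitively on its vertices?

All 7 vertices are pairwise adjacent: G = K_7. Every bijection on the vertex set is an automorphism of K_7; hence Aut(K_7) ≅ S_7, order 5040. This group acts transitively on the 7 vertices.

Yes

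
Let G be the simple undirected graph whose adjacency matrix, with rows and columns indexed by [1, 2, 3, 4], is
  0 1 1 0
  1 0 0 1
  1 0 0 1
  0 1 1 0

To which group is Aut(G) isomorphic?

D_4

G is 2-regular and bipartite on 2^2 = 4 vertices with girth 4; it is the hypercube graph Q_2. Aut(Q_2) consists of the signed permutations of the 2 coordinate axes: 2! permutations times 2^2 sign flips, so |Aut| = 2^2·2! = 8.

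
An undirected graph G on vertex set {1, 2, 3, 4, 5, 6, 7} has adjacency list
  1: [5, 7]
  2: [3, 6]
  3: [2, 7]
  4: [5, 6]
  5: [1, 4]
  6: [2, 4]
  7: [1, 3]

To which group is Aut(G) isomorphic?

G is 2-regular and connected on 7 vertices, i.e. the cycle C_7. The automorphisms of the 7-cycle are exactly the symmetries of a regular 7-gon: the dihedral group D_7, |D_7| = 14.

the dihedral group of order 14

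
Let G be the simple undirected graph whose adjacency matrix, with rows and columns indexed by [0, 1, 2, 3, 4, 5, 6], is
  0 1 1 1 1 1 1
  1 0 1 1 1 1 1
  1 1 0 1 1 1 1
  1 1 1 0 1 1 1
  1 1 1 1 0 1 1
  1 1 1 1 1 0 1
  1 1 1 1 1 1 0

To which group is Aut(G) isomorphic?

Every vertex has degree 6, so G is the complete graph K_7. Every bijection on the vertex set is an automorphism of K_7; hence Aut(K_7) ≅ S_7, order 5040.

S_7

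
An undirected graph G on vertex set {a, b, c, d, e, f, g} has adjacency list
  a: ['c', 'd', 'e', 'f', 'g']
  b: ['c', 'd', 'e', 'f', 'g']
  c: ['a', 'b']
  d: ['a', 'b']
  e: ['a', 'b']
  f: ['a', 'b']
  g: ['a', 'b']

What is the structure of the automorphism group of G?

S_5 × S_2

The vertices split by degree into {a, b} (degree 5) and {c, d, e, f, g} (degree 2); every edge runs between the two parts, so G is the complete bipartite graph K_{2,5}. Automorphisms preserve the bipartition setwise (since the parts differ in size) and act as S_5 × S_2 within it; |Aut| = 240.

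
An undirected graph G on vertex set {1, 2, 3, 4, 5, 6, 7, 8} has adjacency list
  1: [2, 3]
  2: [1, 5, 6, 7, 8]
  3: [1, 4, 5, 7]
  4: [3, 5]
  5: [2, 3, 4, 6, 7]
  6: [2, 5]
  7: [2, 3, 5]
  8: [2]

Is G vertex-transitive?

Vertex 3 is the only vertex of degree 4, so every automorphism fixes it; G is not vertex-transitive.

No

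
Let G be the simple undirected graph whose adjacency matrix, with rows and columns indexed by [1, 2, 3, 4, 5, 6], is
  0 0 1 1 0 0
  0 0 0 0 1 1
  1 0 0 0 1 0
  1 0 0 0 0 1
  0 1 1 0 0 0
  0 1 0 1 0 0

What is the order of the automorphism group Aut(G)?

Every vertex has degree 2 and the graph is connected, so G is the 6-cycle C_6. The automorphisms of the 6-cycle are exactly the symmetries of a regular 6-gon: the dihedral group D_6, |D_6| = 12.

12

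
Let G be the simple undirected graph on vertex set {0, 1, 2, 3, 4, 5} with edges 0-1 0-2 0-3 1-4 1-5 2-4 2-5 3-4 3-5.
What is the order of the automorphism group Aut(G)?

G is 3-regular and bipartite with parts {1, 2, 3} and {0, 4, 5} (each part is independent and every cross-pair is an edge), so G = K_{3,3}. Each part can be permuted independently (S_3 × S_3) and the two equal-size parts can also be swapped, giving (S_3 × S_3) ⋊ Z_2 of order 2·(3!)² = 72.

72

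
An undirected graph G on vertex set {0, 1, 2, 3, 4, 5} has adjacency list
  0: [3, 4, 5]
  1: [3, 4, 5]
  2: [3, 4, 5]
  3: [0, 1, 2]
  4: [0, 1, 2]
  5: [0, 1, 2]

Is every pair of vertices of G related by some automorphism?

G is 3-regular and bipartite with parts {0, 1, 2} and {3, 4, 5} (each part is independent and every cross-pair is an edge), so G = K_{3,3}. Each part can be permuted independently (S_3 × S_3) and the two equal-size parts can also be swapped, giving (S_3 × S_3) ⋊ Z_2 of order 2·(3!)² = 72. Under this action every vertex can be carried to every other, so G is vertex-transitive.

Yes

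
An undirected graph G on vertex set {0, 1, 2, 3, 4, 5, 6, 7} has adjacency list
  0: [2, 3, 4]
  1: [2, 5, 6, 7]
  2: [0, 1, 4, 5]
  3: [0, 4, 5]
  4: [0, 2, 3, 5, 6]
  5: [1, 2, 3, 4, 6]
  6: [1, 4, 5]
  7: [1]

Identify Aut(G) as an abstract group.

{e}

Degrees alone do not determine every vertex (e.g. 0 and 3 both have degree 3), but their neighbour-degree multisets differ: N(0) has degrees [3, 4, 5] while N(3) has degrees [3, 5, 5]. Repeating this refinement separates all vertices, so the only automorphism is the identity.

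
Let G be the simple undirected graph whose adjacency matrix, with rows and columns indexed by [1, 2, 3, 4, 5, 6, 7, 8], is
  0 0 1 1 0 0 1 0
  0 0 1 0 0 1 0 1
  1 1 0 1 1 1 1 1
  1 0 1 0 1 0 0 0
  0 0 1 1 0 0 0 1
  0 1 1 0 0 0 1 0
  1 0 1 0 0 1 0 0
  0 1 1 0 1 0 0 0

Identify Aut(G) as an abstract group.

D_7

Vertex 3 is the unique vertex of degree 7; the remaining 7 vertices each have degree 3 and induce a cycle, so G is the wheel on 8 vertices with hub 3. Every automorphism fixes the hub and acts on the rim 7-cycle, so Aut(G) ≅ Aut(C_7) = D_7 of order 14.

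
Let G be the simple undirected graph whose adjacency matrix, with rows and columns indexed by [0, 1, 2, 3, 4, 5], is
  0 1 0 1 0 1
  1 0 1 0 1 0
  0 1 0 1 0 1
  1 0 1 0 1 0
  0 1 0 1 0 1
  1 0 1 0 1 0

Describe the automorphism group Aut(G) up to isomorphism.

S_3 ≀ Z_2

G is 3-regular and bipartite with parts {0, 2, 4} and {1, 3, 5} (each part is independent and every cross-pair is an edge), so G = K_{3,3}. Aut(K_{3,3}) is the wreath product S_3 ≀ Z_2: permute within each part, then optionally swap the parts; |Aut| = 2·(3!)² = 72.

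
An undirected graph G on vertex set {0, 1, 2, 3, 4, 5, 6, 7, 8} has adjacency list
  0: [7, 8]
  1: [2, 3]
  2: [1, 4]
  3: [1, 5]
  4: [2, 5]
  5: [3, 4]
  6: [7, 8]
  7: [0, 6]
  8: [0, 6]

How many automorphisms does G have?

80

G has two connected components, {1, 2, 3, 4, 5} and {0, 6, 7, 8}; each is 2-regular, so G = C_5 ⊔ C_4. The components are non-isomorphic (different sizes), so Aut(G) = Aut(C_4) × Aut(C_5) = D_4 × D_5 of order 8·10 = 80.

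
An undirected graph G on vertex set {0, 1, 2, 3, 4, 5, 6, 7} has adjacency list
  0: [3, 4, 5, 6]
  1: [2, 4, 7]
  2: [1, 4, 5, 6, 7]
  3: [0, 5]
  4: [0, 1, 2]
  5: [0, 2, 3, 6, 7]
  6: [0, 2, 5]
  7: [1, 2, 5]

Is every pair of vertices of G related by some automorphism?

Vertex 0 is the only vertex of degree 4, so every automorphism fixes it; G is not vertex-transitive.

No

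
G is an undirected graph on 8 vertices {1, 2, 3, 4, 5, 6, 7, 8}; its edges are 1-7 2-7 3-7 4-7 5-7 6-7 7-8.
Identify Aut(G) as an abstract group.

S_7

Vertex 7 has degree 7 and every other vertex has degree 1, so G is the star K_{1,7} with centre 7. Any automorphism fixes the centre and permutes the 7 leaves freely, so Aut(G) ≅ S_7 of order 7! = 5040.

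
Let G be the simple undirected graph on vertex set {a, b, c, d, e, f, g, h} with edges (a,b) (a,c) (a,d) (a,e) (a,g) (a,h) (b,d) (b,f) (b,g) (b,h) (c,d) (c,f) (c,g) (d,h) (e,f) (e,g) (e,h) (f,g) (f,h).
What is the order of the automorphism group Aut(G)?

The degree sequence is [6, 5, 4, 4, 4, 5, 5, 5]. Checking the degree-preserving permutations of the vertex set shows that none except the identity preserves every edge, so Aut(G) is trivial.

1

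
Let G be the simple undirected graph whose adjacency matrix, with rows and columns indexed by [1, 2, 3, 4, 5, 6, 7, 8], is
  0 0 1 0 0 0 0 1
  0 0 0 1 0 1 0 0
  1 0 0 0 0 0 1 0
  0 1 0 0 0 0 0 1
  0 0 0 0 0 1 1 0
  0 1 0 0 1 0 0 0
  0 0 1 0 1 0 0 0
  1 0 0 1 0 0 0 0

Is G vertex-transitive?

Yes

Every vertex has degree 2 and the graph is connected, so G is the 8-cycle C_8. C_8 has 8 rotations and 8 reflections, so Aut(C_8) ≅ D_8 of order 16. This group acts transitively on the 8 vertices.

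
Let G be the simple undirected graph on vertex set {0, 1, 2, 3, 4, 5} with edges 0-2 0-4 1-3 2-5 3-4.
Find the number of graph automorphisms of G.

2

The degree sequence is [2, 1, 2, 2, 2, 1]; the two degree-1 vertices 1 and 5 are the ends of a path, so G = P_6. The only nontrivial automorphism of a path is the end-to-end reflection, so Aut(G) ≅ Z_2.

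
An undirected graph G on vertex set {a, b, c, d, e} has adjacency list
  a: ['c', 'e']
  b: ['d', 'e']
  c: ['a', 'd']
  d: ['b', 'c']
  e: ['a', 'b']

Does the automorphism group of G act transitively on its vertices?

Every vertex has degree 2 and the graph is connected, so G is the 5-cycle C_5. The automorphisms of the 5-cycle are exactly the symmetries of a regular 5-gon: the dihedral group D_5, |D_5| = 10. Under this action every vertex can be carried to every other, so G is vertex-transitive.

Yes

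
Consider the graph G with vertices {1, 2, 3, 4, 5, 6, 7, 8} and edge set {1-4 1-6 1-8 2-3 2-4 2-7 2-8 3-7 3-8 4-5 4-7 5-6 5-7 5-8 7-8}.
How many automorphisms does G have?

Degrees alone do not determine every vertex (e.g. 1 and 3 both have degree 3), but their neighbour-degree multisets differ: N(1) has degrees [2, 4, 5] while N(3) has degrees [4, 5, 5]. Repeating this refinement separates all vertices, so the only automorphism is the identity.

1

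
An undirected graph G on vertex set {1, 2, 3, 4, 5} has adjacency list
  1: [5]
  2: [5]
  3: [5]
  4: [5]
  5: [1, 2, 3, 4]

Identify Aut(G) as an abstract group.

Vertex 5 has degree 4 and every other vertex has degree 1, so G is the star K_{1,4} with centre 5. The 4 leaves are pairwise interchangeable while the centre is fixed, giving Aut(G) = S_4.

S_4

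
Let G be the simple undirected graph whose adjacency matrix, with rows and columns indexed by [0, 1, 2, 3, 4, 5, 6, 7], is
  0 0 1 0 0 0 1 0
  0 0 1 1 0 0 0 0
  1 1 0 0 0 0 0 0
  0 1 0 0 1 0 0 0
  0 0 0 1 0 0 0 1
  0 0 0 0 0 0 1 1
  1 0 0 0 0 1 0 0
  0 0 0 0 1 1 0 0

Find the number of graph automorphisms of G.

16

G is 2-regular and connected on 8 vertices, i.e. the cycle C_8. C_8 has 8 rotations and 8 reflections, so Aut(C_8) ≅ D_8 of order 16.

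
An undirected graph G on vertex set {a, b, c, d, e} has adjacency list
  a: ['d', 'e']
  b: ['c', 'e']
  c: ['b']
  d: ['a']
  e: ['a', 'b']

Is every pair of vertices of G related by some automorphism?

Automorphisms preserve degree, but G has vertices of degree 1 and vertices of degree 2; no automorphism maps one to the other, so G is not vertex-transitive.

No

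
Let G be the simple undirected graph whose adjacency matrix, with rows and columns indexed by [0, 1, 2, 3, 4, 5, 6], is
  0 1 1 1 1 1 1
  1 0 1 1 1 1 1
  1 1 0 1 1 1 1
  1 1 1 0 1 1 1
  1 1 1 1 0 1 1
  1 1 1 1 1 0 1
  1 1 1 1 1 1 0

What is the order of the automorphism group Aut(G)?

Every vertex has degree 6, so G is the complete graph K_7. Every bijection on the vertex set is an automorphism of K_7; hence Aut(K_7) ≅ S_7, order 5040.

5040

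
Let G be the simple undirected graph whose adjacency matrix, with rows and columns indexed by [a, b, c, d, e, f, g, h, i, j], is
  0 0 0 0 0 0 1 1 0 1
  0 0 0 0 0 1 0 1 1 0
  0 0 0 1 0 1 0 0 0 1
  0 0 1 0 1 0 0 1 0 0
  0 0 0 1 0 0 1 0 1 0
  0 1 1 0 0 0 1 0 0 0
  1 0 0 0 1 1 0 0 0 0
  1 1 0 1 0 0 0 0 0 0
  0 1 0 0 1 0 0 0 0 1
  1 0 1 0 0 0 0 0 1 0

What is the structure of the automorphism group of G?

S_5

G is 3-regular on 10 vertices with no triangles and no 4-cycles (girth 5): this is the Petersen graph. It is a classical fact that the Petersen graph has automorphism group S_5 (order 120), arising from its description as the Kneser graph K(5,2).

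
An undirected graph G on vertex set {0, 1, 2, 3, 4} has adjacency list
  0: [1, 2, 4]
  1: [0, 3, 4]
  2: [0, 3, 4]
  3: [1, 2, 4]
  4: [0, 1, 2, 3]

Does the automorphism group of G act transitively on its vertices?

No

Vertex 4 is the only vertex of degree 4, so every automorphism fixes it; G is not vertex-transitive.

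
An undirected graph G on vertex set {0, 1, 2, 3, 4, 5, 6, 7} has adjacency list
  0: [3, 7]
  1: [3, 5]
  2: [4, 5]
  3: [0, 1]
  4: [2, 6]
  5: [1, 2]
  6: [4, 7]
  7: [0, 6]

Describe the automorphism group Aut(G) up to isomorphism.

the dihedral group of order 16

G is 2-regular and connected on 8 vertices, i.e. the cycle C_8. C_8 has 8 rotations and 8 reflections, so Aut(C_8) ≅ D_8 of order 16.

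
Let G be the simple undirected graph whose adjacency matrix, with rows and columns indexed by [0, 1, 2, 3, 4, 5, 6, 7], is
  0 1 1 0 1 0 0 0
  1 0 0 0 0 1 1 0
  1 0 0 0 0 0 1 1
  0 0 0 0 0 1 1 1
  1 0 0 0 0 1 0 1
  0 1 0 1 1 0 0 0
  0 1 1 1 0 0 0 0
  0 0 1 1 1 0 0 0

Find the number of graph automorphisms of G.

G is 3-regular and bipartite on 2^3 = 8 vertices with girth 4; it is the hypercube graph Q_3. The symmetry group of the 3-cube is the hyperoctahedral group B_3 = Z_2 ≀ S_3, of order 2^3·3! = 48.

48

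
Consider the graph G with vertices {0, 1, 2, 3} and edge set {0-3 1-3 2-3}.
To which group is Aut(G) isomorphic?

Vertex 3 has degree 3 and every other vertex has degree 1, so G is the star K_{1,3} with centre 3. Any automorphism fixes the centre and permutes the 3 leaves freely, so Aut(G) ≅ S_3 of order 3! = 6.

S_3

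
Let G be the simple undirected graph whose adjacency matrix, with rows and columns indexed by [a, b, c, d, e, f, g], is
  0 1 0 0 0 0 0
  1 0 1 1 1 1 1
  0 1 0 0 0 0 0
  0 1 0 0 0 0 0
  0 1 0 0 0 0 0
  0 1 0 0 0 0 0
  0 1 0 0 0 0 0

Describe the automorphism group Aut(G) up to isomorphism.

Vertex b has degree 6 and every other vertex has degree 1, so G is the star K_{1,6} with centre b. The 6 leaves are pairwise interchangeable while the centre is fixed, giving Aut(G) = S_6.

S_6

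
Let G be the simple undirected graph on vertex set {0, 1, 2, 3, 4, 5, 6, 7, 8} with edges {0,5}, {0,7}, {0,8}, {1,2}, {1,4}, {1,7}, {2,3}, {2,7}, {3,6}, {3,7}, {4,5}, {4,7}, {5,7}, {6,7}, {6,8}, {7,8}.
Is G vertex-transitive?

No

Vertex 7 is the only vertex of degree 8, so every automorphism fixes it; G is not vertex-transitive.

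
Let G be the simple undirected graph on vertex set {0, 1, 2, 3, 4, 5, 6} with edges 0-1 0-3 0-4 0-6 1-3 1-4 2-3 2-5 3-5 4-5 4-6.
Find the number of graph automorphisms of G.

1

The degree sequence is [4, 3, 2, 4, 4, 3, 2]. Checking the degree-preserving permutations of the vertex set shows that none except the identity preserves every edge, so Aut(G) is trivial.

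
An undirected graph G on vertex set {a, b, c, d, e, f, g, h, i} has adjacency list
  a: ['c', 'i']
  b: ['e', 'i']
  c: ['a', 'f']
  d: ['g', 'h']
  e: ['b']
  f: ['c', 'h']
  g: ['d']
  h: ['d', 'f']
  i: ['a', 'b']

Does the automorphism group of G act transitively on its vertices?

Automorphisms preserve degree, but G has vertices of degree 1 and vertices of degree 2; no automorphism maps one to the other, so G is not vertex-transitive.

No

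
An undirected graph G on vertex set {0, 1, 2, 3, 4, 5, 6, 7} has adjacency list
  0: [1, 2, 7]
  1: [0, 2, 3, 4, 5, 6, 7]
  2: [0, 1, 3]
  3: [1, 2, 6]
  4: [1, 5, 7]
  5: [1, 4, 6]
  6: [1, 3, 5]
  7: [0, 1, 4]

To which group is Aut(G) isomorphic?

D_7

Vertex 1 is the unique vertex of degree 7; the remaining 7 vertices each have degree 3 and induce a cycle, so G is the wheel on 8 vertices with hub 1. With the hub fixed, the remaining symmetry is that of the rim cycle C_7, giving the dihedral group D_7.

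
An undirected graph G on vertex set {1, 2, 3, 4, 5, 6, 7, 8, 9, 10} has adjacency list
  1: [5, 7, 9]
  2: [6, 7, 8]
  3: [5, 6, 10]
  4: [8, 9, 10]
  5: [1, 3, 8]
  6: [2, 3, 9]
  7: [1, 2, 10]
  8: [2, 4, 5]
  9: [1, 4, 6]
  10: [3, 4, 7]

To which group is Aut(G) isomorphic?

S_5

G is 3-regular on 10 vertices with no triangles and no 4-cycles (girth 5): this is the Petersen graph. Viewing the Petersen graph as the Kneser graph K(5,2) — vertices are 2-subsets of {1,…,5}, edges join disjoint pairs — its automorphisms are exactly the permutations of the 5-element set, so Aut ≅ S_5 of order 120.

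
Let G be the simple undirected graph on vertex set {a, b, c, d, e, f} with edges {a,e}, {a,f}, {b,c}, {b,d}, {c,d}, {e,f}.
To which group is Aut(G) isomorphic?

G has two connected components, {b, c, d} and {a, e, f}; each is 2-regular, so G = C_3 ⊔ C_3. With two isomorphic components, Aut(G) = Aut(C_3) ≀ S_2 = (D_3 × D_3) ⋊ Z_2: permute each cycle by D_3, then optionally swap the two cycles. Order 2·(2·3)² = 72.

D_3 ≀ Z_2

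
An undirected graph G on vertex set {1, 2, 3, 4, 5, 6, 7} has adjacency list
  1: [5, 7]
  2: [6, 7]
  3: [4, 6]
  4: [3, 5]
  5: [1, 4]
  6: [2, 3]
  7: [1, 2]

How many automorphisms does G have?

14

Every vertex has degree 2 and the graph is connected, so G is the 7-cycle C_7. C_7 has 7 rotations and 7 reflections, so Aut(C_7) ≅ D_7 of order 14.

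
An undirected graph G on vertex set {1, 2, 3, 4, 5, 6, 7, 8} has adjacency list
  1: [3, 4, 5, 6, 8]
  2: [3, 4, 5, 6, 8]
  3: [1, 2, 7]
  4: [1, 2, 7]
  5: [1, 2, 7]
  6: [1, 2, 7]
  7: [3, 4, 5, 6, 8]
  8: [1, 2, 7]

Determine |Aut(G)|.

720

The vertices split by degree into {1, 2, 7} (degree 5) and {3, 4, 5, 6, 8} (degree 3); every edge runs between the two parts, so G is the complete bipartite graph K_{3,5}. Automorphisms preserve the bipartition setwise (since the parts differ in size) and act as S_5 × S_3 within it; |Aut| = 720.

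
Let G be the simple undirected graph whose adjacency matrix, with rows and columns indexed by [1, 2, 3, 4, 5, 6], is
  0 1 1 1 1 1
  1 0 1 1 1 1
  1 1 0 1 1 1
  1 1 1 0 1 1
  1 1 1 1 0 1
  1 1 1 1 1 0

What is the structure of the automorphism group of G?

the symmetric group on 6 letters

All 6 vertices are pairwise adjacent: G = K_6. Every bijection on the vertex set is an automorphism of K_6; hence Aut(K_6) ≅ S_6, order 720.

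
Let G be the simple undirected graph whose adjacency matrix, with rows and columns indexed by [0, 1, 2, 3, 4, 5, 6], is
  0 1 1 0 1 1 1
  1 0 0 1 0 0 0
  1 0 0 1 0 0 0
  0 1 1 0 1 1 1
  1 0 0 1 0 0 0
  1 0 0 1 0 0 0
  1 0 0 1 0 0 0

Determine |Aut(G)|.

The vertices split by degree into {0, 3} (degree 5) and {1, 2, 4, 5, 6} (degree 2); every edge runs between the two parts, so G is the complete bipartite graph K_{2,5}. The parts have unequal sizes, so no automorphism swaps them; each part is permuted independently, giving S_5 × S_2 of order 5!·2! = 240.

240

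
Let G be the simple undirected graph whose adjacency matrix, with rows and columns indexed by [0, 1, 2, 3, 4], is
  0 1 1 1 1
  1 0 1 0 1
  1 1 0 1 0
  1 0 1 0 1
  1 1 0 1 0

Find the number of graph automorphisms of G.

Vertex 0 is the unique vertex of degree 4; the remaining 4 vertices each have degree 3 and induce a cycle, so G is the wheel on 5 vertices with hub 0. Every automorphism fixes the hub and acts on the rim 4-cycle, so Aut(G) ≅ Aut(C_4) = D_4 of order 8.

8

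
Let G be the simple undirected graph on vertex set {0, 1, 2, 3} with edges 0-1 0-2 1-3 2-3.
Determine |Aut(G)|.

Every vertex has degree 2 and the graph is connected, so G is the 4-cycle C_4. C_4 has 4 rotations and 4 reflections, so Aut(C_4) ≅ D_4 of order 8.

8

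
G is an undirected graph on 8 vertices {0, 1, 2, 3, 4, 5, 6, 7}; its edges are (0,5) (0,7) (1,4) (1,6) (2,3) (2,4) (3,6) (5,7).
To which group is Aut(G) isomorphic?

D_3 × D_5

G has two connected components, {1, 2, 3, 4, 6} and {0, 5, 7}; each is 2-regular, so G = C_5 ⊔ C_3. No automorphism exchanges components of different sizes, hence Aut(G) is the direct product D_3 × D_5, order 60.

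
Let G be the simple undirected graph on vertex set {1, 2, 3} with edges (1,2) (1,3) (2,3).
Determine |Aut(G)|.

6

All 3 vertices are pairwise adjacent: G = K_3. Any permutation of the 3 vertices preserves K_3, so Aut(K_3) = S_3 of order 3! = 6.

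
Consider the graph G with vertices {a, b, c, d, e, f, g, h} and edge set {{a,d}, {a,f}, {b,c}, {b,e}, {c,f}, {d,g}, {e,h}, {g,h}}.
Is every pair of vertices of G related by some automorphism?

Every vertex has degree 2 and the graph is connected, so G is the 8-cycle C_8. C_8 has 8 rotations and 8 reflections, so Aut(C_8) ≅ D_8 of order 16. Under this action every vertex can be carried to every other, so G is vertex-transitive.

Yes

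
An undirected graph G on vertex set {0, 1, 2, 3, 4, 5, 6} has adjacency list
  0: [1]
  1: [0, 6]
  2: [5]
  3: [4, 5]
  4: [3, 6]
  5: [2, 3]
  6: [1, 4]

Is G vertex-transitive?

No

Automorphisms preserve degree, but G has vertices of degree 1 and vertices of degree 2; no automorphism maps one to the other, so G is not vertex-transitive.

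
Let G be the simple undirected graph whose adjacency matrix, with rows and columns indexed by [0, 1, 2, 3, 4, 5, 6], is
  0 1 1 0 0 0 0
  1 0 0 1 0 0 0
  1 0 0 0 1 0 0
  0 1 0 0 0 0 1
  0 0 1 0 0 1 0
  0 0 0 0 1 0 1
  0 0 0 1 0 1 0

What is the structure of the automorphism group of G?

the dihedral group of order 14

Every vertex has degree 2 and the graph is connected, so G is the 7-cycle C_7. The automorphisms of the 7-cycle are exactly the symmetries of a regular 7-gon: the dihedral group D_7, |D_7| = 14.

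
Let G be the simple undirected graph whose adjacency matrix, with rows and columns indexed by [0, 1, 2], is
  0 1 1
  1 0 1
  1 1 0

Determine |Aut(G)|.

6

Every vertex has degree 2, so G is the complete graph K_3. Any permutation of the 3 vertices preserves K_3, so Aut(K_3) = S_3 of order 3! = 6.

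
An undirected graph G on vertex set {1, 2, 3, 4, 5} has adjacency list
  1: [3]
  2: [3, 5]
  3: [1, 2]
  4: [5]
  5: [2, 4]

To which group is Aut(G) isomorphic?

C_2

The degree sequence is [1, 2, 2, 1, 2]; the two degree-1 vertices 1 and 4 are the ends of a path, so G = P_5. The only nontrivial automorphism of a path is the end-to-end reflection, so Aut(G) ≅ Z_2.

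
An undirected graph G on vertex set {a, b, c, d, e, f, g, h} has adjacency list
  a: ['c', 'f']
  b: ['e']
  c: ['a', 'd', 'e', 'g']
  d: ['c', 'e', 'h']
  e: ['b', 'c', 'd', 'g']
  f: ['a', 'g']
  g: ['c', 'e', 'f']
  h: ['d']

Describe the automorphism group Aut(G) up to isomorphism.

Degrees alone do not determine every vertex (e.g. a and f both have degree 2), but their neighbour-degree multisets differ: N(a) has degrees [2, 4] while N(f) has degrees [2, 3]. Repeating this refinement separates all vertices, so the only automorphism is the identity.

1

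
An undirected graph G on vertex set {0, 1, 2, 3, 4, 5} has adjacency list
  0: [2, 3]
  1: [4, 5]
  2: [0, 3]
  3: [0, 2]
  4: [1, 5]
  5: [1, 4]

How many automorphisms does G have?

72

G has two connected components, {0, 2, 3} and {1, 4, 5}; each is 2-regular, so G = C_3 ⊔ C_3. Aut of a disjoint union of two copies of C_3 is the wreath product D_3 ≀ Z_2, of order 2·6² = 72.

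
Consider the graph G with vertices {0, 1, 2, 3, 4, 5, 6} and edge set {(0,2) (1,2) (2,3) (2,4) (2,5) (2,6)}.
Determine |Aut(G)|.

Vertex 2 has degree 6 and every other vertex has degree 1, so G is the star K_{1,6} with centre 2. The 6 leaves are pairwise interchangeable while the centre is fixed, giving Aut(G) = S_6.

720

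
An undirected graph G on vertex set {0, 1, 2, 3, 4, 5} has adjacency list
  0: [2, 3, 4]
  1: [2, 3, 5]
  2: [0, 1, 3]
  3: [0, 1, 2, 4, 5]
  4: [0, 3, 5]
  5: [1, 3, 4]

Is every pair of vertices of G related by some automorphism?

No

Vertex 3 is the only vertex of degree 5, so every automorphism fixes it; G is not vertex-transitive.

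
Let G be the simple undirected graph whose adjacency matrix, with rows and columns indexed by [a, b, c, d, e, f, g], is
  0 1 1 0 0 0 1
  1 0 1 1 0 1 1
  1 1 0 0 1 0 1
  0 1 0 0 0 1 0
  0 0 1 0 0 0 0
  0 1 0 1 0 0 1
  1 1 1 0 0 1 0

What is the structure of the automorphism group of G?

1

Degrees alone do not determine every vertex (e.g. a and f both have degree 3), but their neighbour-degree multisets differ: N(a) has degrees [4, 4, 5] while N(f) has degrees [2, 4, 5]. Repeating this refinement separates all vertices, so the only automorphism is the identity.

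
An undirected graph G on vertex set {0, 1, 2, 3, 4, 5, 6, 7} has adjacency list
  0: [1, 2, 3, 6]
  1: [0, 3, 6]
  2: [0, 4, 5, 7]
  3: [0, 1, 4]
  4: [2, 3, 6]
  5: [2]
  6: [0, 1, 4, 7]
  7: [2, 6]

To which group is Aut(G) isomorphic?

the trivial group

The degree sequence is [4, 3, 4, 3, 3, 1, 4, 2]. Checking the degree-preserving permutations of the vertex set shows that none except the identity preserves every edge, so Aut(G) is trivial.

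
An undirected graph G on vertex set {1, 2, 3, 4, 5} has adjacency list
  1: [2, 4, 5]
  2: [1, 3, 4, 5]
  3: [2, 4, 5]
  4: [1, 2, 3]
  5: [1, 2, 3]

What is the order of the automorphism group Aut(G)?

Vertex 2 is the unique vertex of degree 4; the remaining 4 vertices each have degree 3 and induce a cycle, so G is the wheel on 5 vertices with hub 2. With the hub fixed, the remaining symmetry is that of the rim cycle C_4, giving the dihedral group D_4.

8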